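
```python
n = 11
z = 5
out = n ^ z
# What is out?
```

Trace (tracking out):
n = 11  # -> n = 11
z = 5  # -> z = 5
out = n ^ z  # -> out = 14

Answer: 14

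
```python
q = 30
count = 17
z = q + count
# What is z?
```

Answer: 47

Derivation:
Trace (tracking z):
q = 30  # -> q = 30
count = 17  # -> count = 17
z = q + count  # -> z = 47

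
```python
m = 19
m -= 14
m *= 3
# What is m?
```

Answer: 15

Derivation:
Trace (tracking m):
m = 19  # -> m = 19
m -= 14  # -> m = 5
m *= 3  # -> m = 15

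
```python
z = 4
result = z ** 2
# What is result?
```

Trace (tracking result):
z = 4  # -> z = 4
result = z ** 2  # -> result = 16

Answer: 16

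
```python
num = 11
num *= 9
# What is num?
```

Trace (tracking num):
num = 11  # -> num = 11
num *= 9  # -> num = 99

Answer: 99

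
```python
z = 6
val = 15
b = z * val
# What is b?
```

Answer: 90

Derivation:
Trace (tracking b):
z = 6  # -> z = 6
val = 15  # -> val = 15
b = z * val  # -> b = 90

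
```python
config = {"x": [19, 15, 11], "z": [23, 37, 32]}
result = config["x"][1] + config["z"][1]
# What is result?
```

Trace (tracking result):
config = {'x': [19, 15, 11], 'z': [23, 37, 32]}  # -> config = {'x': [19, 15, 11], 'z': [23, 37, 32]}
result = config['x'][1] + config['z'][1]  # -> result = 52

Answer: 52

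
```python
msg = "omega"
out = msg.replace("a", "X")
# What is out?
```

Trace (tracking out):
msg = 'omega'  # -> msg = 'omega'
out = msg.replace('a', 'X')  # -> out = 'omegX'

Answer: 'omegX'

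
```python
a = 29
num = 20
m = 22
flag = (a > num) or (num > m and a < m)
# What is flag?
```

Answer: True

Derivation:
Trace (tracking flag):
a = 29  # -> a = 29
num = 20  # -> num = 20
m = 22  # -> m = 22
flag = a > num or (num > m and a < m)  # -> flag = True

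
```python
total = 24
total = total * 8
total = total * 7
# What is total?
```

Answer: 1344

Derivation:
Trace (tracking total):
total = 24  # -> total = 24
total = total * 8  # -> total = 192
total = total * 7  # -> total = 1344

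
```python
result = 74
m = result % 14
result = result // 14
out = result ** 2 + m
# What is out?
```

Trace (tracking out):
result = 74  # -> result = 74
m = result % 14  # -> m = 4
result = result // 14  # -> result = 5
out = result ** 2 + m  # -> out = 29

Answer: 29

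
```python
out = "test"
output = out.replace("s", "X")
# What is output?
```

Answer: 'teXt'

Derivation:
Trace (tracking output):
out = 'test'  # -> out = 'test'
output = out.replace('s', 'X')  # -> output = 'teXt'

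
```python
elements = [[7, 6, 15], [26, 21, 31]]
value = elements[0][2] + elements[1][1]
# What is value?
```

Trace (tracking value):
elements = [[7, 6, 15], [26, 21, 31]]  # -> elements = [[7, 6, 15], [26, 21, 31]]
value = elements[0][2] + elements[1][1]  # -> value = 36

Answer: 36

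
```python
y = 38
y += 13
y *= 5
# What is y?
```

Answer: 255

Derivation:
Trace (tracking y):
y = 38  # -> y = 38
y += 13  # -> y = 51
y *= 5  # -> y = 255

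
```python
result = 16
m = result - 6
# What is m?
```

Answer: 10

Derivation:
Trace (tracking m):
result = 16  # -> result = 16
m = result - 6  # -> m = 10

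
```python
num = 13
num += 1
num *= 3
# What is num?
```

Answer: 42

Derivation:
Trace (tracking num):
num = 13  # -> num = 13
num += 1  # -> num = 14
num *= 3  # -> num = 42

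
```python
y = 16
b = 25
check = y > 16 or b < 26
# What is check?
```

Answer: True

Derivation:
Trace (tracking check):
y = 16  # -> y = 16
b = 25  # -> b = 25
check = y > 16 or b < 26  # -> check = True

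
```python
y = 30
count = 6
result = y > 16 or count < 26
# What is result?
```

Answer: True

Derivation:
Trace (tracking result):
y = 30  # -> y = 30
count = 6  # -> count = 6
result = y > 16 or count < 26  # -> result = True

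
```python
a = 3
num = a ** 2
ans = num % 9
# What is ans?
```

Answer: 0

Derivation:
Trace (tracking ans):
a = 3  # -> a = 3
num = a ** 2  # -> num = 9
ans = num % 9  # -> ans = 0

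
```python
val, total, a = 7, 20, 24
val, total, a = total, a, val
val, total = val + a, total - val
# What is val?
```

Answer: 27

Derivation:
Trace (tracking val):
val, total, a = (7, 20, 24)  # -> val = 7, total = 20, a = 24
val, total, a = (total, a, val)  # -> val = 20, total = 24, a = 7
val, total = (val + a, total - val)  # -> val = 27, total = 4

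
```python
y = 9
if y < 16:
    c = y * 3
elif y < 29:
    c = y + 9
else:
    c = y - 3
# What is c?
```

Trace (tracking c):
y = 9  # -> y = 9
if y < 16:  # condition is True
    c = y * 3  # -> c = 27

Answer: 27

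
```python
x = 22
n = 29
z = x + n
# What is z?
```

Trace (tracking z):
x = 22  # -> x = 22
n = 29  # -> n = 29
z = x + n  # -> z = 51

Answer: 51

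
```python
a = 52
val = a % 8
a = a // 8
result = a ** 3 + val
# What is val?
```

Trace (tracking val):
a = 52  # -> a = 52
val = a % 8  # -> val = 4
a = a // 8  # -> a = 6
result = a ** 3 + val  # -> result = 220

Answer: 4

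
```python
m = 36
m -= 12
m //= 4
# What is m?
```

Trace (tracking m):
m = 36  # -> m = 36
m -= 12  # -> m = 24
m //= 4  # -> m = 6

Answer: 6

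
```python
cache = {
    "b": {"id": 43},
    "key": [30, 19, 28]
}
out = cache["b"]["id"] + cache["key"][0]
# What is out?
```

Trace (tracking out):
cache = {'b': {'id': 43}, 'key': [30, 19, 28]}  # -> cache = {'b': {'id': 43}, 'key': [30, 19, 28]}
out = cache['b']['id'] + cache['key'][0]  # -> out = 73

Answer: 73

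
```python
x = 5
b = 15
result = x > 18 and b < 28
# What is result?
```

Trace (tracking result):
x = 5  # -> x = 5
b = 15  # -> b = 15
result = x > 18 and b < 28  # -> result = False

Answer: False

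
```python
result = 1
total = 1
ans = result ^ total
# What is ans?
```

Answer: 0

Derivation:
Trace (tracking ans):
result = 1  # -> result = 1
total = 1  # -> total = 1
ans = result ^ total  # -> ans = 0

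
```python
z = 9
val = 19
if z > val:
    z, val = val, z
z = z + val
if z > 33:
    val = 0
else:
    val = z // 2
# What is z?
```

Trace (tracking z):
z = 9  # -> z = 9
val = 19  # -> val = 19
if z > val:  # condition is False
z = z + val  # -> z = 28
if z > 33:  # condition is False
else:
    val = z // 2  # -> val = 14

Answer: 28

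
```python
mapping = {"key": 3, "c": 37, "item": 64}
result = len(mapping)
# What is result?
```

Answer: 3

Derivation:
Trace (tracking result):
mapping = {'key': 3, 'c': 37, 'item': 64}  # -> mapping = {'key': 3, 'c': 37, 'item': 64}
result = len(mapping)  # -> result = 3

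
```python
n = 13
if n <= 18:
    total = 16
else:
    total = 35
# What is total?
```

Answer: 16

Derivation:
Trace (tracking total):
n = 13  # -> n = 13
if n <= 18:  # condition is True
    total = 16  # -> total = 16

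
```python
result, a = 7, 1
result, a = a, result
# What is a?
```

Trace (tracking a):
result, a = (7, 1)  # -> result = 7, a = 1
result, a = (a, result)  # -> result = 1, a = 7

Answer: 7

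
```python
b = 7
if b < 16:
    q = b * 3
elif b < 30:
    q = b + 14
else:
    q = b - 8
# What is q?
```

Trace (tracking q):
b = 7  # -> b = 7
if b < 16:  # condition is True
    q = b * 3  # -> q = 21

Answer: 21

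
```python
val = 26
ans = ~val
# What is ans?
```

Answer: -27

Derivation:
Trace (tracking ans):
val = 26  # -> val = 26
ans = ~val  # -> ans = -27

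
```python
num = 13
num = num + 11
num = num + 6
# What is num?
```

Trace (tracking num):
num = 13  # -> num = 13
num = num + 11  # -> num = 24
num = num + 6  # -> num = 30

Answer: 30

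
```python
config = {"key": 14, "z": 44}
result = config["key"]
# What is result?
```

Answer: 14

Derivation:
Trace (tracking result):
config = {'key': 14, 'z': 44}  # -> config = {'key': 14, 'z': 44}
result = config['key']  # -> result = 14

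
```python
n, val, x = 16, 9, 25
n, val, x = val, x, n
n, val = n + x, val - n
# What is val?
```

Trace (tracking val):
n, val, x = (16, 9, 25)  # -> n = 16, val = 9, x = 25
n, val, x = (val, x, n)  # -> n = 9, val = 25, x = 16
n, val = (n + x, val - n)  # -> n = 25, val = 16

Answer: 16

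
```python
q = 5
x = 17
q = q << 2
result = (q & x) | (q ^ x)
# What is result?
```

Answer: 21

Derivation:
Trace (tracking result):
q = 5  # -> q = 5
x = 17  # -> x = 17
q = q << 2  # -> q = 20
result = q & x | q ^ x  # -> result = 21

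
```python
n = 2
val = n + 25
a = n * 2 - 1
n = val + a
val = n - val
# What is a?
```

Trace (tracking a):
n = 2  # -> n = 2
val = n + 25  # -> val = 27
a = n * 2 - 1  # -> a = 3
n = val + a  # -> n = 30
val = n - val  # -> val = 3

Answer: 3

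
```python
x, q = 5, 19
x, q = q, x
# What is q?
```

Answer: 5

Derivation:
Trace (tracking q):
x, q = (5, 19)  # -> x = 5, q = 19
x, q = (q, x)  # -> x = 19, q = 5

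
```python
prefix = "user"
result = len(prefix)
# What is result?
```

Trace (tracking result):
prefix = 'user'  # -> prefix = 'user'
result = len(prefix)  # -> result = 4

Answer: 4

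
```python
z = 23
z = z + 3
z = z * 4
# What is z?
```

Answer: 104

Derivation:
Trace (tracking z):
z = 23  # -> z = 23
z = z + 3  # -> z = 26
z = z * 4  # -> z = 104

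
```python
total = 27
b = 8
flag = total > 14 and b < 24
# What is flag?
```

Trace (tracking flag):
total = 27  # -> total = 27
b = 8  # -> b = 8
flag = total > 14 and b < 24  # -> flag = True

Answer: True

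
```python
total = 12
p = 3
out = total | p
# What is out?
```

Trace (tracking out):
total = 12  # -> total = 12
p = 3  # -> p = 3
out = total | p  # -> out = 15

Answer: 15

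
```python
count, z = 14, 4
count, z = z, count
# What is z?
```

Answer: 14

Derivation:
Trace (tracking z):
count, z = (14, 4)  # -> count = 14, z = 4
count, z = (z, count)  # -> count = 4, z = 14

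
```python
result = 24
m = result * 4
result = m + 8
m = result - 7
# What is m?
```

Answer: 97

Derivation:
Trace (tracking m):
result = 24  # -> result = 24
m = result * 4  # -> m = 96
result = m + 8  # -> result = 104
m = result - 7  # -> m = 97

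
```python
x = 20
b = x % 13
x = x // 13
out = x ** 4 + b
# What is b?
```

Answer: 7

Derivation:
Trace (tracking b):
x = 20  # -> x = 20
b = x % 13  # -> b = 7
x = x // 13  # -> x = 1
out = x ** 4 + b  # -> out = 8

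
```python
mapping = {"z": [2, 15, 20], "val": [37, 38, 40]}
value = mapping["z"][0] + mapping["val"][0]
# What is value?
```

Answer: 39

Derivation:
Trace (tracking value):
mapping = {'z': [2, 15, 20], 'val': [37, 38, 40]}  # -> mapping = {'z': [2, 15, 20], 'val': [37, 38, 40]}
value = mapping['z'][0] + mapping['val'][0]  # -> value = 39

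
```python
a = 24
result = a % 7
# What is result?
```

Answer: 3

Derivation:
Trace (tracking result):
a = 24  # -> a = 24
result = a % 7  # -> result = 3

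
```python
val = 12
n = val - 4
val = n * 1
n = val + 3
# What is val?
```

Trace (tracking val):
val = 12  # -> val = 12
n = val - 4  # -> n = 8
val = n * 1  # -> val = 8
n = val + 3  # -> n = 11

Answer: 8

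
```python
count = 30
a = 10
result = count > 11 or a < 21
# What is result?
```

Answer: True

Derivation:
Trace (tracking result):
count = 30  # -> count = 30
a = 10  # -> a = 10
result = count > 11 or a < 21  # -> result = True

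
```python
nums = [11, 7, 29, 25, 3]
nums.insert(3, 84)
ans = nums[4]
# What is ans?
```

Trace (tracking ans):
nums = [11, 7, 29, 25, 3]  # -> nums = [11, 7, 29, 25, 3]
nums.insert(3, 84)  # -> nums = [11, 7, 29, 84, 25, 3]
ans = nums[4]  # -> ans = 25

Answer: 25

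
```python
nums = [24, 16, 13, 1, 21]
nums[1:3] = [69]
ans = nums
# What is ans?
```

Trace (tracking ans):
nums = [24, 16, 13, 1, 21]  # -> nums = [24, 16, 13, 1, 21]
nums[1:3] = [69]  # -> nums = [24, 69, 1, 21]
ans = nums  # -> ans = [24, 69, 1, 21]

Answer: [24, 69, 1, 21]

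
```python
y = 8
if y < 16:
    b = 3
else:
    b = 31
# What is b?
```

Trace (tracking b):
y = 8  # -> y = 8
if y < 16:  # condition is True
    b = 3  # -> b = 3

Answer: 3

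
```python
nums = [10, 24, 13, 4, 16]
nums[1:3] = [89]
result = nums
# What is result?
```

Answer: [10, 89, 4, 16]

Derivation:
Trace (tracking result):
nums = [10, 24, 13, 4, 16]  # -> nums = [10, 24, 13, 4, 16]
nums[1:3] = [89]  # -> nums = [10, 89, 4, 16]
result = nums  # -> result = [10, 89, 4, 16]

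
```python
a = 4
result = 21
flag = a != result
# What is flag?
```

Trace (tracking flag):
a = 4  # -> a = 4
result = 21  # -> result = 21
flag = a != result  # -> flag = True

Answer: True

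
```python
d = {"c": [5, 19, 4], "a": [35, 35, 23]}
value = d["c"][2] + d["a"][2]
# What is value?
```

Answer: 27

Derivation:
Trace (tracking value):
d = {'c': [5, 19, 4], 'a': [35, 35, 23]}  # -> d = {'c': [5, 19, 4], 'a': [35, 35, 23]}
value = d['c'][2] + d['a'][2]  # -> value = 27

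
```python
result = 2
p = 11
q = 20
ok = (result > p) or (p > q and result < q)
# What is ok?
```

Trace (tracking ok):
result = 2  # -> result = 2
p = 11  # -> p = 11
q = 20  # -> q = 20
ok = result > p or (p > q and result < q)  # -> ok = False

Answer: False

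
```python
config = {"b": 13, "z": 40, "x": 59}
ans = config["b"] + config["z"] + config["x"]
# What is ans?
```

Trace (tracking ans):
config = {'b': 13, 'z': 40, 'x': 59}  # -> config = {'b': 13, 'z': 40, 'x': 59}
ans = config['b'] + config['z'] + config['x']  # -> ans = 112

Answer: 112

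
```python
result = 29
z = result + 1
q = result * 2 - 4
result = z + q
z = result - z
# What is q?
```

Trace (tracking q):
result = 29  # -> result = 29
z = result + 1  # -> z = 30
q = result * 2 - 4  # -> q = 54
result = z + q  # -> result = 84
z = result - z  # -> z = 54

Answer: 54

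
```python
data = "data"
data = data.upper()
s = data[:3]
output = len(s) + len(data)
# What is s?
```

Answer: 'DAT'

Derivation:
Trace (tracking s):
data = 'data'  # -> data = 'data'
data = data.upper()  # -> data = 'DATA'
s = data[:3]  # -> s = 'DAT'
output = len(s) + len(data)  # -> output = 7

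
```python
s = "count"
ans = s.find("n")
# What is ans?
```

Answer: 3

Derivation:
Trace (tracking ans):
s = 'count'  # -> s = 'count'
ans = s.find('n')  # -> ans = 3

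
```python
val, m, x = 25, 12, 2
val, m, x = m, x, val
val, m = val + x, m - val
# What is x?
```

Answer: 25

Derivation:
Trace (tracking x):
val, m, x = (25, 12, 2)  # -> val = 25, m = 12, x = 2
val, m, x = (m, x, val)  # -> val = 12, m = 2, x = 25
val, m = (val + x, m - val)  # -> val = 37, m = -10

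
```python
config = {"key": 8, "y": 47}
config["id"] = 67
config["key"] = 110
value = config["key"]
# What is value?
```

Answer: 110

Derivation:
Trace (tracking value):
config = {'key': 8, 'y': 47}  # -> config = {'key': 8, 'y': 47}
config['id'] = 67  # -> config = {'key': 8, 'y': 47, 'id': 67}
config['key'] = 110  # -> config = {'key': 110, 'y': 47, 'id': 67}
value = config['key']  # -> value = 110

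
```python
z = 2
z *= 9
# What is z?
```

Answer: 18

Derivation:
Trace (tracking z):
z = 2  # -> z = 2
z *= 9  # -> z = 18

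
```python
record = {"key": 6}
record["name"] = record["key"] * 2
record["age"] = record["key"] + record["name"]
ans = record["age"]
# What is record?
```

Answer: {'key': 6, 'name': 12, 'age': 18}

Derivation:
Trace (tracking record):
record = {'key': 6}  # -> record = {'key': 6}
record['name'] = record['key'] * 2  # -> record = {'key': 6, 'name': 12}
record['age'] = record['key'] + record['name']  # -> record = {'key': 6, 'name': 12, 'age': 18}
ans = record['age']  # -> ans = 18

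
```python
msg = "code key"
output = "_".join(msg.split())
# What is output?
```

Answer: 'code_key'

Derivation:
Trace (tracking output):
msg = 'code key'  # -> msg = 'code key'
output = '_'.join(msg.split())  # -> output = 'code_key'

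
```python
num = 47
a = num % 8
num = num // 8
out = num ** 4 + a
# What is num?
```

Answer: 5

Derivation:
Trace (tracking num):
num = 47  # -> num = 47
a = num % 8  # -> a = 7
num = num // 8  # -> num = 5
out = num ** 4 + a  # -> out = 632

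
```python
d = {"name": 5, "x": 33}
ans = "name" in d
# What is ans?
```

Answer: True

Derivation:
Trace (tracking ans):
d = {'name': 5, 'x': 33}  # -> d = {'name': 5, 'x': 33}
ans = 'name' in d  # -> ans = True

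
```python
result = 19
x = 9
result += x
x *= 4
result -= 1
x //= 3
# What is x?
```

Trace (tracking x):
result = 19  # -> result = 19
x = 9  # -> x = 9
result += x  # -> result = 28
x *= 4  # -> x = 36
result -= 1  # -> result = 27
x //= 3  # -> x = 12

Answer: 12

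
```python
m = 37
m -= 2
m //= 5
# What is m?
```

Trace (tracking m):
m = 37  # -> m = 37
m -= 2  # -> m = 35
m //= 5  # -> m = 7

Answer: 7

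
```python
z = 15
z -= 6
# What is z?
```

Answer: 9

Derivation:
Trace (tracking z):
z = 15  # -> z = 15
z -= 6  # -> z = 9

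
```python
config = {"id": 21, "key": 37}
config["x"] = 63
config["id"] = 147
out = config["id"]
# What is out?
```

Answer: 147

Derivation:
Trace (tracking out):
config = {'id': 21, 'key': 37}  # -> config = {'id': 21, 'key': 37}
config['x'] = 63  # -> config = {'id': 21, 'key': 37, 'x': 63}
config['id'] = 147  # -> config = {'id': 147, 'key': 37, 'x': 63}
out = config['id']  # -> out = 147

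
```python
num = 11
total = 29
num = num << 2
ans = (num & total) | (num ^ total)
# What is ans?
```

Trace (tracking ans):
num = 11  # -> num = 11
total = 29  # -> total = 29
num = num << 2  # -> num = 44
ans = num & total | num ^ total  # -> ans = 61

Answer: 61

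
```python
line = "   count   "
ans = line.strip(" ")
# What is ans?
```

Answer: 'count'

Derivation:
Trace (tracking ans):
line = '   count   '  # -> line = '   count   '
ans = line.strip(' ')  # -> ans = 'count'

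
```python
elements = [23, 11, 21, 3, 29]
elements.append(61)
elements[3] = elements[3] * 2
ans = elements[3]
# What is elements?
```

Answer: [23, 11, 21, 6, 29, 61]

Derivation:
Trace (tracking elements):
elements = [23, 11, 21, 3, 29]  # -> elements = [23, 11, 21, 3, 29]
elements.append(61)  # -> elements = [23, 11, 21, 3, 29, 61]
elements[3] = elements[3] * 2  # -> elements = [23, 11, 21, 6, 29, 61]
ans = elements[3]  # -> ans = 6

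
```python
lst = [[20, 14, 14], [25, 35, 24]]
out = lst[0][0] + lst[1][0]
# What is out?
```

Trace (tracking out):
lst = [[20, 14, 14], [25, 35, 24]]  # -> lst = [[20, 14, 14], [25, 35, 24]]
out = lst[0][0] + lst[1][0]  # -> out = 45

Answer: 45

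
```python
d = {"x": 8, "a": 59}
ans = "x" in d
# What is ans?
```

Answer: True

Derivation:
Trace (tracking ans):
d = {'x': 8, 'a': 59}  # -> d = {'x': 8, 'a': 59}
ans = 'x' in d  # -> ans = True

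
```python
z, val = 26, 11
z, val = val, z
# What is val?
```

Trace (tracking val):
z, val = (26, 11)  # -> z = 26, val = 11
z, val = (val, z)  # -> z = 11, val = 26

Answer: 26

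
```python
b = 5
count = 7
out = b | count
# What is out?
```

Trace (tracking out):
b = 5  # -> b = 5
count = 7  # -> count = 7
out = b | count  # -> out = 7

Answer: 7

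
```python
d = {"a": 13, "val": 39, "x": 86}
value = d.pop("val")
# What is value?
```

Trace (tracking value):
d = {'a': 13, 'val': 39, 'x': 86}  # -> d = {'a': 13, 'val': 39, 'x': 86}
value = d.pop('val')  # -> value = 39

Answer: 39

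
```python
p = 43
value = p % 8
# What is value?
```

Answer: 3

Derivation:
Trace (tracking value):
p = 43  # -> p = 43
value = p % 8  # -> value = 3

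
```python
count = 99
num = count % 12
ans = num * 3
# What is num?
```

Trace (tracking num):
count = 99  # -> count = 99
num = count % 12  # -> num = 3
ans = num * 3  # -> ans = 9

Answer: 3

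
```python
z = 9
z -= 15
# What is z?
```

Trace (tracking z):
z = 9  # -> z = 9
z -= 15  # -> z = -6

Answer: -6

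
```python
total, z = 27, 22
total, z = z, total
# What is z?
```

Trace (tracking z):
total, z = (27, 22)  # -> total = 27, z = 22
total, z = (z, total)  # -> total = 22, z = 27

Answer: 27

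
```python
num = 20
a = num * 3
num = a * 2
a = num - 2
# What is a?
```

Trace (tracking a):
num = 20  # -> num = 20
a = num * 3  # -> a = 60
num = a * 2  # -> num = 120
a = num - 2  # -> a = 118

Answer: 118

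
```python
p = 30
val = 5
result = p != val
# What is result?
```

Trace (tracking result):
p = 30  # -> p = 30
val = 5  # -> val = 5
result = p != val  # -> result = True

Answer: True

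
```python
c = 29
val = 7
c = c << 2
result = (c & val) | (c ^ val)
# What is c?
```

Answer: 116

Derivation:
Trace (tracking c):
c = 29  # -> c = 29
val = 7  # -> val = 7
c = c << 2  # -> c = 116
result = c & val | c ^ val  # -> result = 119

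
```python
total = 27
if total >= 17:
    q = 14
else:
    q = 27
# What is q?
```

Trace (tracking q):
total = 27  # -> total = 27
if total >= 17:  # condition is True
    q = 14  # -> q = 14

Answer: 14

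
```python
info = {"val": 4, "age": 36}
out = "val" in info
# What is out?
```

Answer: True

Derivation:
Trace (tracking out):
info = {'val': 4, 'age': 36}  # -> info = {'val': 4, 'age': 36}
out = 'val' in info  # -> out = True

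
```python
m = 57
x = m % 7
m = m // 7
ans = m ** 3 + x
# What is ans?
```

Trace (tracking ans):
m = 57  # -> m = 57
x = m % 7  # -> x = 1
m = m // 7  # -> m = 8
ans = m ** 3 + x  # -> ans = 513

Answer: 513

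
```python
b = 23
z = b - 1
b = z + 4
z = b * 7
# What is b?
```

Trace (tracking b):
b = 23  # -> b = 23
z = b - 1  # -> z = 22
b = z + 4  # -> b = 26
z = b * 7  # -> z = 182

Answer: 26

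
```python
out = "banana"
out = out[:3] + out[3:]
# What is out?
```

Trace (tracking out):
out = 'banana'  # -> out = 'banana'
out = out[:3] + out[3:]  # -> out = 'banana'

Answer: 'banana'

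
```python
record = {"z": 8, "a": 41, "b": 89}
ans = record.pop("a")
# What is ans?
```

Answer: 41

Derivation:
Trace (tracking ans):
record = {'z': 8, 'a': 41, 'b': 89}  # -> record = {'z': 8, 'a': 41, 'b': 89}
ans = record.pop('a')  # -> ans = 41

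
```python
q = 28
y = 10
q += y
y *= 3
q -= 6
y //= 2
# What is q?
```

Answer: 32

Derivation:
Trace (tracking q):
q = 28  # -> q = 28
y = 10  # -> y = 10
q += y  # -> q = 38
y *= 3  # -> y = 30
q -= 6  # -> q = 32
y //= 2  # -> y = 15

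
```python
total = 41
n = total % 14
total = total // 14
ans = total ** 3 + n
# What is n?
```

Answer: 13

Derivation:
Trace (tracking n):
total = 41  # -> total = 41
n = total % 14  # -> n = 13
total = total // 14  # -> total = 2
ans = total ** 3 + n  # -> ans = 21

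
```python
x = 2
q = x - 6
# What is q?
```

Answer: -4

Derivation:
Trace (tracking q):
x = 2  # -> x = 2
q = x - 6  # -> q = -4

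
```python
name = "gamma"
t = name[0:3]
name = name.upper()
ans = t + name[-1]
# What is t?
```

Answer: 'gam'

Derivation:
Trace (tracking t):
name = 'gamma'  # -> name = 'gamma'
t = name[0:3]  # -> t = 'gam'
name = name.upper()  # -> name = 'GAMMA'
ans = t + name[-1]  # -> ans = 'gamA'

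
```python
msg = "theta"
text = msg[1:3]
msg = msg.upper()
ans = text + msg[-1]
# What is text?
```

Answer: 'he'

Derivation:
Trace (tracking text):
msg = 'theta'  # -> msg = 'theta'
text = msg[1:3]  # -> text = 'he'
msg = msg.upper()  # -> msg = 'THETA'
ans = text + msg[-1]  # -> ans = 'heA'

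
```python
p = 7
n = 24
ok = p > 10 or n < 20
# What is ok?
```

Answer: False

Derivation:
Trace (tracking ok):
p = 7  # -> p = 7
n = 24  # -> n = 24
ok = p > 10 or n < 20  # -> ok = False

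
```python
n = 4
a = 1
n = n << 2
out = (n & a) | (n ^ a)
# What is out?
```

Answer: 17

Derivation:
Trace (tracking out):
n = 4  # -> n = 4
a = 1  # -> a = 1
n = n << 2  # -> n = 16
out = n & a | n ^ a  # -> out = 17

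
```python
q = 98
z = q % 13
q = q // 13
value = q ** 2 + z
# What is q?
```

Trace (tracking q):
q = 98  # -> q = 98
z = q % 13  # -> z = 7
q = q // 13  # -> q = 7
value = q ** 2 + z  # -> value = 56

Answer: 7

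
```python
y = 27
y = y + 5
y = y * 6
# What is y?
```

Trace (tracking y):
y = 27  # -> y = 27
y = y + 5  # -> y = 32
y = y * 6  # -> y = 192

Answer: 192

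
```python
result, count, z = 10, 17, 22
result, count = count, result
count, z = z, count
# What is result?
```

Trace (tracking result):
result, count, z = (10, 17, 22)  # -> result = 10, count = 17, z = 22
result, count = (count, result)  # -> result = 17, count = 10
count, z = (z, count)  # -> count = 22, z = 10

Answer: 17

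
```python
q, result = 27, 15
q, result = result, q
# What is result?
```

Answer: 27

Derivation:
Trace (tracking result):
q, result = (27, 15)  # -> q = 27, result = 15
q, result = (result, q)  # -> q = 15, result = 27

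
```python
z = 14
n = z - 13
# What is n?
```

Trace (tracking n):
z = 14  # -> z = 14
n = z - 13  # -> n = 1

Answer: 1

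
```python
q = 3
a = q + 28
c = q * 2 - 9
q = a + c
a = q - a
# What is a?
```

Trace (tracking a):
q = 3  # -> q = 3
a = q + 28  # -> a = 31
c = q * 2 - 9  # -> c = -3
q = a + c  # -> q = 28
a = q - a  # -> a = -3

Answer: -3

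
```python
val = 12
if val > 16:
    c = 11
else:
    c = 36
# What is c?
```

Trace (tracking c):
val = 12  # -> val = 12
if val > 16:  # condition is False
else:
    c = 36  # -> c = 36

Answer: 36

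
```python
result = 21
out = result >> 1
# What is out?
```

Answer: 10

Derivation:
Trace (tracking out):
result = 21  # -> result = 21
out = result >> 1  # -> out = 10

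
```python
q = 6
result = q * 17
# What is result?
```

Trace (tracking result):
q = 6  # -> q = 6
result = q * 17  # -> result = 102

Answer: 102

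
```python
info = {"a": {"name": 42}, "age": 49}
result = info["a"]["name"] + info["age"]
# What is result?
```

Answer: 91

Derivation:
Trace (tracking result):
info = {'a': {'name': 42}, 'age': 49}  # -> info = {'a': {'name': 42}, 'age': 49}
result = info['a']['name'] + info['age']  # -> result = 91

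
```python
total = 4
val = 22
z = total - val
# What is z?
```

Trace (tracking z):
total = 4  # -> total = 4
val = 22  # -> val = 22
z = total - val  # -> z = -18

Answer: -18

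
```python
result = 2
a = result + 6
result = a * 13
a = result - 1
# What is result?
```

Answer: 104

Derivation:
Trace (tracking result):
result = 2  # -> result = 2
a = result + 6  # -> a = 8
result = a * 13  # -> result = 104
a = result - 1  # -> a = 103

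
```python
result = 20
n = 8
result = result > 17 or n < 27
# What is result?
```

Answer: True

Derivation:
Trace (tracking result):
result = 20  # -> result = 20
n = 8  # -> n = 8
result = result > 17 or n < 27  # -> result = True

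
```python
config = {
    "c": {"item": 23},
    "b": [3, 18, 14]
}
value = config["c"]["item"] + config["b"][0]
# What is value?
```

Answer: 26

Derivation:
Trace (tracking value):
config = {'c': {'item': 23}, 'b': [3, 18, 14]}  # -> config = {'c': {'item': 23}, 'b': [3, 18, 14]}
value = config['c']['item'] + config['b'][0]  # -> value = 26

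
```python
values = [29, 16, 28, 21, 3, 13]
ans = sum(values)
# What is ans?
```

Trace (tracking ans):
values = [29, 16, 28, 21, 3, 13]  # -> values = [29, 16, 28, 21, 3, 13]
ans = sum(values)  # -> ans = 110

Answer: 110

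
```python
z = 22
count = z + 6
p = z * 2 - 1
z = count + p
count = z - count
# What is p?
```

Answer: 43

Derivation:
Trace (tracking p):
z = 22  # -> z = 22
count = z + 6  # -> count = 28
p = z * 2 - 1  # -> p = 43
z = count + p  # -> z = 71
count = z - count  # -> count = 43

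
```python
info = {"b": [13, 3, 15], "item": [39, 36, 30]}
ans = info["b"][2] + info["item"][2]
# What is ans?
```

Trace (tracking ans):
info = {'b': [13, 3, 15], 'item': [39, 36, 30]}  # -> info = {'b': [13, 3, 15], 'item': [39, 36, 30]}
ans = info['b'][2] + info['item'][2]  # -> ans = 45

Answer: 45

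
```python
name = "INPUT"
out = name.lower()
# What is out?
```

Trace (tracking out):
name = 'INPUT'  # -> name = 'INPUT'
out = name.lower()  # -> out = 'input'

Answer: 'input'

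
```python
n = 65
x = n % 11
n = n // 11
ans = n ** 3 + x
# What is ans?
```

Trace (tracking ans):
n = 65  # -> n = 65
x = n % 11  # -> x = 10
n = n // 11  # -> n = 5
ans = n ** 3 + x  # -> ans = 135

Answer: 135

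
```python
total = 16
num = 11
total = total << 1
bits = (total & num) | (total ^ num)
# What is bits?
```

Answer: 43

Derivation:
Trace (tracking bits):
total = 16  # -> total = 16
num = 11  # -> num = 11
total = total << 1  # -> total = 32
bits = total & num | total ^ num  # -> bits = 43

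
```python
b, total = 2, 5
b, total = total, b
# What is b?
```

Answer: 5

Derivation:
Trace (tracking b):
b, total = (2, 5)  # -> b = 2, total = 5
b, total = (total, b)  # -> b = 5, total = 2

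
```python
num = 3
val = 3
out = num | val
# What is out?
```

Answer: 3

Derivation:
Trace (tracking out):
num = 3  # -> num = 3
val = 3  # -> val = 3
out = num | val  # -> out = 3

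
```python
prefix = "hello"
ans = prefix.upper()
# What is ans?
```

Answer: 'HELLO'

Derivation:
Trace (tracking ans):
prefix = 'hello'  # -> prefix = 'hello'
ans = prefix.upper()  # -> ans = 'HELLO'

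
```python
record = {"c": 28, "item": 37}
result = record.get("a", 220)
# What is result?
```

Answer: 220

Derivation:
Trace (tracking result):
record = {'c': 28, 'item': 37}  # -> record = {'c': 28, 'item': 37}
result = record.get('a', 220)  # -> result = 220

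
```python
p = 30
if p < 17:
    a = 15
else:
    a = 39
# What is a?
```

Answer: 39

Derivation:
Trace (tracking a):
p = 30  # -> p = 30
if p < 17:  # condition is False
else:
    a = 39  # -> a = 39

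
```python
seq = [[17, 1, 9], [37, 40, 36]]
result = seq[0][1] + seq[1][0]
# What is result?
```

Answer: 38

Derivation:
Trace (tracking result):
seq = [[17, 1, 9], [37, 40, 36]]  # -> seq = [[17, 1, 9], [37, 40, 36]]
result = seq[0][1] + seq[1][0]  # -> result = 38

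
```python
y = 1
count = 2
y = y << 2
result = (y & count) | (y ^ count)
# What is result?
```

Trace (tracking result):
y = 1  # -> y = 1
count = 2  # -> count = 2
y = y << 2  # -> y = 4
result = y & count | y ^ count  # -> result = 6

Answer: 6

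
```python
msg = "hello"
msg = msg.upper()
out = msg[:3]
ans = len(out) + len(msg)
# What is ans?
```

Answer: 8

Derivation:
Trace (tracking ans):
msg = 'hello'  # -> msg = 'hello'
msg = msg.upper()  # -> msg = 'HELLO'
out = msg[:3]  # -> out = 'HEL'
ans = len(out) + len(msg)  # -> ans = 8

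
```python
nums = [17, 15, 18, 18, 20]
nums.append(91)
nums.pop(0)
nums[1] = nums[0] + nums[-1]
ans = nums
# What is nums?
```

Trace (tracking nums):
nums = [17, 15, 18, 18, 20]  # -> nums = [17, 15, 18, 18, 20]
nums.append(91)  # -> nums = [17, 15, 18, 18, 20, 91]
nums.pop(0)  # -> nums = [15, 18, 18, 20, 91]
nums[1] = nums[0] + nums[-1]  # -> nums = [15, 106, 18, 20, 91]
ans = nums  # -> ans = [15, 106, 18, 20, 91]

Answer: [15, 106, 18, 20, 91]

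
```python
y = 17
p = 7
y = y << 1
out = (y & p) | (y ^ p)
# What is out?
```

Answer: 39

Derivation:
Trace (tracking out):
y = 17  # -> y = 17
p = 7  # -> p = 7
y = y << 1  # -> y = 34
out = y & p | y ^ p  # -> out = 39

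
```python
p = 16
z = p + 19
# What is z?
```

Answer: 35

Derivation:
Trace (tracking z):
p = 16  # -> p = 16
z = p + 19  # -> z = 35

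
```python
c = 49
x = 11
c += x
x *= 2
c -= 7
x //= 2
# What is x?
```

Answer: 11

Derivation:
Trace (tracking x):
c = 49  # -> c = 49
x = 11  # -> x = 11
c += x  # -> c = 60
x *= 2  # -> x = 22
c -= 7  # -> c = 53
x //= 2  # -> x = 11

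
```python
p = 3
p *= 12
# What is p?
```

Trace (tracking p):
p = 3  # -> p = 3
p *= 12  # -> p = 36

Answer: 36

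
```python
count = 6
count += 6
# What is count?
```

Answer: 12

Derivation:
Trace (tracking count):
count = 6  # -> count = 6
count += 6  # -> count = 12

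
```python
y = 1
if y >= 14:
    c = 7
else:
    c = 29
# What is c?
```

Trace (tracking c):
y = 1  # -> y = 1
if y >= 14:  # condition is False
else:
    c = 29  # -> c = 29

Answer: 29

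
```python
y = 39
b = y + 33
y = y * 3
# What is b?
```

Answer: 72

Derivation:
Trace (tracking b):
y = 39  # -> y = 39
b = y + 33  # -> b = 72
y = y * 3  # -> y = 117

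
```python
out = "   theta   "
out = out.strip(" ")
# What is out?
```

Trace (tracking out):
out = '   theta   '  # -> out = '   theta   '
out = out.strip(' ')  # -> out = 'theta'

Answer: 'theta'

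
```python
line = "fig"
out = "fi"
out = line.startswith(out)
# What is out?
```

Trace (tracking out):
line = 'fig'  # -> line = 'fig'
out = 'fi'  # -> out = 'fi'
out = line.startswith(out)  # -> out = True

Answer: True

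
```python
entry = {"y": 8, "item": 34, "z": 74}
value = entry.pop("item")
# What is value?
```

Answer: 34

Derivation:
Trace (tracking value):
entry = {'y': 8, 'item': 34, 'z': 74}  # -> entry = {'y': 8, 'item': 34, 'z': 74}
value = entry.pop('item')  # -> value = 34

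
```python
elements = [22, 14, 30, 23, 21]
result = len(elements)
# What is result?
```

Trace (tracking result):
elements = [22, 14, 30, 23, 21]  # -> elements = [22, 14, 30, 23, 21]
result = len(elements)  # -> result = 5

Answer: 5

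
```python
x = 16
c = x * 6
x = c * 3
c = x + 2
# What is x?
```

Answer: 288

Derivation:
Trace (tracking x):
x = 16  # -> x = 16
c = x * 6  # -> c = 96
x = c * 3  # -> x = 288
c = x + 2  # -> c = 290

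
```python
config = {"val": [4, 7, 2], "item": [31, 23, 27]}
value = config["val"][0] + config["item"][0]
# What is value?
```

Trace (tracking value):
config = {'val': [4, 7, 2], 'item': [31, 23, 27]}  # -> config = {'val': [4, 7, 2], 'item': [31, 23, 27]}
value = config['val'][0] + config['item'][0]  # -> value = 35

Answer: 35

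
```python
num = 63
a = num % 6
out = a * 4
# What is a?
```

Trace (tracking a):
num = 63  # -> num = 63
a = num % 6  # -> a = 3
out = a * 4  # -> out = 12

Answer: 3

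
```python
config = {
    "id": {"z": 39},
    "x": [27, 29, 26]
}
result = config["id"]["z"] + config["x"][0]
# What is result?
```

Trace (tracking result):
config = {'id': {'z': 39}, 'x': [27, 29, 26]}  # -> config = {'id': {'z': 39}, 'x': [27, 29, 26]}
result = config['id']['z'] + config['x'][0]  # -> result = 66

Answer: 66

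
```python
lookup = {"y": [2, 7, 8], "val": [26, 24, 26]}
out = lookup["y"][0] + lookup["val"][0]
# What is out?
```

Answer: 28

Derivation:
Trace (tracking out):
lookup = {'y': [2, 7, 8], 'val': [26, 24, 26]}  # -> lookup = {'y': [2, 7, 8], 'val': [26, 24, 26]}
out = lookup['y'][0] + lookup['val'][0]  # -> out = 28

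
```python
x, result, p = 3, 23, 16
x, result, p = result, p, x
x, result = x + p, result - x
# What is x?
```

Trace (tracking x):
x, result, p = (3, 23, 16)  # -> x = 3, result = 23, p = 16
x, result, p = (result, p, x)  # -> x = 23, result = 16, p = 3
x, result = (x + p, result - x)  # -> x = 26, result = -7

Answer: 26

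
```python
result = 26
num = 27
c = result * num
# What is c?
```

Answer: 702

Derivation:
Trace (tracking c):
result = 26  # -> result = 26
num = 27  # -> num = 27
c = result * num  # -> c = 702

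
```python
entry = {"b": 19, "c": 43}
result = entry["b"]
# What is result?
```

Answer: 19

Derivation:
Trace (tracking result):
entry = {'b': 19, 'c': 43}  # -> entry = {'b': 19, 'c': 43}
result = entry['b']  # -> result = 19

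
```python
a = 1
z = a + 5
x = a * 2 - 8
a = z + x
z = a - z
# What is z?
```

Answer: -6

Derivation:
Trace (tracking z):
a = 1  # -> a = 1
z = a + 5  # -> z = 6
x = a * 2 - 8  # -> x = -6
a = z + x  # -> a = 0
z = a - z  # -> z = -6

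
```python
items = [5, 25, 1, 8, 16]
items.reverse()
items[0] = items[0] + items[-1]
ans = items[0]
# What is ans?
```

Answer: 21

Derivation:
Trace (tracking ans):
items = [5, 25, 1, 8, 16]  # -> items = [5, 25, 1, 8, 16]
items.reverse()  # -> items = [16, 8, 1, 25, 5]
items[0] = items[0] + items[-1]  # -> items = [21, 8, 1, 25, 5]
ans = items[0]  # -> ans = 21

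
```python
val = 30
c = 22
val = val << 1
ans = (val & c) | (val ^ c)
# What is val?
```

Answer: 60

Derivation:
Trace (tracking val):
val = 30  # -> val = 30
c = 22  # -> c = 22
val = val << 1  # -> val = 60
ans = val & c | val ^ c  # -> ans = 62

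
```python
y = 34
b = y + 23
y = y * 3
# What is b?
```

Trace (tracking b):
y = 34  # -> y = 34
b = y + 23  # -> b = 57
y = y * 3  # -> y = 102

Answer: 57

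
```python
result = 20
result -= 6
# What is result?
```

Answer: 14

Derivation:
Trace (tracking result):
result = 20  # -> result = 20
result -= 6  # -> result = 14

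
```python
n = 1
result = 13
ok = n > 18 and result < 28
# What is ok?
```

Trace (tracking ok):
n = 1  # -> n = 1
result = 13  # -> result = 13
ok = n > 18 and result < 28  # -> ok = False

Answer: False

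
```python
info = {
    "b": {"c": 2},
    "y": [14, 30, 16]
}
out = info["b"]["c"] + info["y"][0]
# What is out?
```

Answer: 16

Derivation:
Trace (tracking out):
info = {'b': {'c': 2}, 'y': [14, 30, 16]}  # -> info = {'b': {'c': 2}, 'y': [14, 30, 16]}
out = info['b']['c'] + info['y'][0]  # -> out = 16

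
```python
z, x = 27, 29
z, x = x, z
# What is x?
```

Trace (tracking x):
z, x = (27, 29)  # -> z = 27, x = 29
z, x = (x, z)  # -> z = 29, x = 27

Answer: 27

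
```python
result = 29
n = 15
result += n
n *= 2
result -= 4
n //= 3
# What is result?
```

Answer: 40

Derivation:
Trace (tracking result):
result = 29  # -> result = 29
n = 15  # -> n = 15
result += n  # -> result = 44
n *= 2  # -> n = 30
result -= 4  # -> result = 40
n //= 3  # -> n = 10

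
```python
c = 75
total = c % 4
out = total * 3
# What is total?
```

Trace (tracking total):
c = 75  # -> c = 75
total = c % 4  # -> total = 3
out = total * 3  # -> out = 9

Answer: 3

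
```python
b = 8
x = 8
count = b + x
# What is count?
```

Trace (tracking count):
b = 8  # -> b = 8
x = 8  # -> x = 8
count = b + x  # -> count = 16

Answer: 16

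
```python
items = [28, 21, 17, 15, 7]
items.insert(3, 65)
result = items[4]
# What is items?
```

Trace (tracking items):
items = [28, 21, 17, 15, 7]  # -> items = [28, 21, 17, 15, 7]
items.insert(3, 65)  # -> items = [28, 21, 17, 65, 15, 7]
result = items[4]  # -> result = 15

Answer: [28, 21, 17, 65, 15, 7]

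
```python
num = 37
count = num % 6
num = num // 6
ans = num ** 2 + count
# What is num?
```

Trace (tracking num):
num = 37  # -> num = 37
count = num % 6  # -> count = 1
num = num // 6  # -> num = 6
ans = num ** 2 + count  # -> ans = 37

Answer: 6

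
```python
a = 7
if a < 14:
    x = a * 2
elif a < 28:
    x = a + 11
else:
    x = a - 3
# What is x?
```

Trace (tracking x):
a = 7  # -> a = 7
if a < 14:  # condition is True
    x = a * 2  # -> x = 14

Answer: 14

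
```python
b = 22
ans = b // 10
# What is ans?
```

Answer: 2

Derivation:
Trace (tracking ans):
b = 22  # -> b = 22
ans = b // 10  # -> ans = 2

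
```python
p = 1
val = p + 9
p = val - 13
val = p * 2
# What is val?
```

Trace (tracking val):
p = 1  # -> p = 1
val = p + 9  # -> val = 10
p = val - 13  # -> p = -3
val = p * 2  # -> val = -6

Answer: -6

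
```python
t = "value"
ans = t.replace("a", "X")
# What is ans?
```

Answer: 'vXlue'

Derivation:
Trace (tracking ans):
t = 'value'  # -> t = 'value'
ans = t.replace('a', 'X')  # -> ans = 'vXlue'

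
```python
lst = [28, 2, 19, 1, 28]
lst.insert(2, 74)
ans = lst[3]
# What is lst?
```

Trace (tracking lst):
lst = [28, 2, 19, 1, 28]  # -> lst = [28, 2, 19, 1, 28]
lst.insert(2, 74)  # -> lst = [28, 2, 74, 19, 1, 28]
ans = lst[3]  # -> ans = 19

Answer: [28, 2, 74, 19, 1, 28]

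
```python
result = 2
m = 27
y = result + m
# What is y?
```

Answer: 29

Derivation:
Trace (tracking y):
result = 2  # -> result = 2
m = 27  # -> m = 27
y = result + m  # -> y = 29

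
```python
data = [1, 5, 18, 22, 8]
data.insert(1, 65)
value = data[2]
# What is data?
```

Trace (tracking data):
data = [1, 5, 18, 22, 8]  # -> data = [1, 5, 18, 22, 8]
data.insert(1, 65)  # -> data = [1, 65, 5, 18, 22, 8]
value = data[2]  # -> value = 5

Answer: [1, 65, 5, 18, 22, 8]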